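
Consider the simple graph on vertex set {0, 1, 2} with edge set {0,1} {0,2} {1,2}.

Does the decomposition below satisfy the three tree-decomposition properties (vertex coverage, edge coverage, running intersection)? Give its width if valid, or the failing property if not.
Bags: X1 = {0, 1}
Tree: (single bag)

A tree decomposition must satisfy three properties: every vertex lies in some bag; for every edge, both endpoints lie together in some bag; and for every vertex, the bags containing it form a connected subtree. Here vertex 2 appears in no bag, so the decomposition is invalid.

No — vertex 2 appears in no bag.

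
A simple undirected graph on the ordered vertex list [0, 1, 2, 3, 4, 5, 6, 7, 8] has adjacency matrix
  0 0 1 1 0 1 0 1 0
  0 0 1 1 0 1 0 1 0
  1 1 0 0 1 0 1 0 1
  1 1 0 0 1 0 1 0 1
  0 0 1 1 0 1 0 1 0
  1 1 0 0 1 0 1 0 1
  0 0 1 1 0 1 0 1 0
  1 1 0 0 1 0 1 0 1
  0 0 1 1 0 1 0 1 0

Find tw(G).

A width-4 tree decomposition is:
Bags: B1 = {2, 3, 5, 7, 8}  B2 = {2, 3, 5, 6, 7}  B3 = {1, 2, 3, 5, 7}  B4 = {2, 3, 4, 5, 7}  B5 = {0, 2, 3, 5, 7}
Tree: B1–B2, B2–B3, B3–B4, B4–B5
Each bag holds 5 vertices, so the decomposition has width 4, which upper-bounds the treewidth. For the lower bound: the 5 vertex sets {2,8}, {6,7}, {1,5}, {3}, {4} are disjoint, each induces a connected subgraph, and every pair is joined by at least one edge of G. Contracting each set to a single vertex therefore yields K_{5} as a minor, and since treewidth is minor-monotone, tw(G) ≥ tw(K_{5}) = 4. Therefore the treewidth is 4.

4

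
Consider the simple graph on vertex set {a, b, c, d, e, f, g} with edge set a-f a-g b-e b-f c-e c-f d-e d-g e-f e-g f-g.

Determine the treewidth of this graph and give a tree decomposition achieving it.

Each bag holds 3 vertices, so the decomposition has width 2, which upper-bounds the treewidth. Conversely, {d, e, g} is a clique of size 3, and the vertices of any clique must share a bag in every tree decomposition; so some bag has ≥ 3 vertices and tw(G) ≥ 2. Therefore the treewidth is 2.

Treewidth 2.
One optimal decomposition is:
Bags: B1 = {e, f, g}  B2 = {c, e, f}  B3 = {a, f, g}  B4 = {b, e, f}  B5 = {d, e, g}
Tree: B1–B2, B1–B3, B2–B4, B1–B5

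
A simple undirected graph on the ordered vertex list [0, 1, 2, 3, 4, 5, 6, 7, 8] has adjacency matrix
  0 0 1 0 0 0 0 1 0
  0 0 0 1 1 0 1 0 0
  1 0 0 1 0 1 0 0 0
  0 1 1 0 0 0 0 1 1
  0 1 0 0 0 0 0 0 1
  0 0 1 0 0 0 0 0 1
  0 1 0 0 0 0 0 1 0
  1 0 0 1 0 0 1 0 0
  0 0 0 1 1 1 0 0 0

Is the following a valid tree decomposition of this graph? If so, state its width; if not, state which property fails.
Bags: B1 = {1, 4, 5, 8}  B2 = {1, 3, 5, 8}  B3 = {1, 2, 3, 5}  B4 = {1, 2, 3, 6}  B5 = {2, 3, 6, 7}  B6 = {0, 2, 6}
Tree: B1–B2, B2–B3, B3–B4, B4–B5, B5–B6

A tree decomposition must satisfy three properties: every vertex lies in some bag; for every edge, both endpoints lie together in some bag; and for every vertex, the bags containing it form a connected subtree. Here edge (7,0) lies in no bag, so the decomposition is invalid.

No — edge (7,0) lies in no bag.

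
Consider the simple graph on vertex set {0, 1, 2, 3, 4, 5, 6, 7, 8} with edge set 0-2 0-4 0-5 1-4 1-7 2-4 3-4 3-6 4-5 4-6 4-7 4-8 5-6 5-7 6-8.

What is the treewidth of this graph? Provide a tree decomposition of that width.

Treewidth 2.
One such decomposition:
Bags: B1 = {0, 4, 5}  B2 = {4, 5, 6}  B3 = {4, 5, 7}  B4 = {3, 4, 6}  B5 = {1, 4, 7}  B6 = {0, 2, 4}  B7 = {4, 6, 8}
Tree: B1–B2, B1–B3, B2–B4, B3–B5, B1–B6, B4–B7

Each bag holds 3 vertices, so the decomposition has width 2, which upper-bounds the treewidth. For the lower bound, the 3 vertices {1, 4, 7} are pairwise adjacent, and any tree decomposition puts a clique entirely inside one bag — forcing width ≥ 2. Therefore the treewidth is 2.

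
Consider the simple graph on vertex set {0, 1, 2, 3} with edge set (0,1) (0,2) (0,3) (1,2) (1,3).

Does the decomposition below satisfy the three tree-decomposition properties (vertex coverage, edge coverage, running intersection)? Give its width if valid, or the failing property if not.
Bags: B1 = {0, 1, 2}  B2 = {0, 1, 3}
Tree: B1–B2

Checking the three conditions: (i) the bags cover all of {0, 1, 2, 3}; (ii) for each edge, some bag contains both endpoints; (iii) the bags containing any fixed vertex form a subtree. All hold, so the decomposition is valid with width 3 − 1 = 2.

Yes; width 2.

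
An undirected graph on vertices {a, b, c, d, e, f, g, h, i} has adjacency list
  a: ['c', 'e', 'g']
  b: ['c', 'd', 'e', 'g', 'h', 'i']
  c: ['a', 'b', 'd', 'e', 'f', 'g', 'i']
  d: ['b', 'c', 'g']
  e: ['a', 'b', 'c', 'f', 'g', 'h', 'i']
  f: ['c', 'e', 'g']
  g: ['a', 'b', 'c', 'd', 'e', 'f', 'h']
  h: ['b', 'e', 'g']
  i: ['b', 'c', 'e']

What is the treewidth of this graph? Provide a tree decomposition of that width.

Treewidth 3.
One optimal decomposition is:
Bags: B1 = {b, c, e, i}  B2 = {b, c, e, g}  B3 = {b, c, d, g}  B4 = {b, e, g, h}  B5 = {c, e, f, g}  B6 = {a, c, e, g}
Tree: B1–B2, B2–B3, B2–B4, B2–B5, B5–B6

Each bag holds 4 vertices, so the decomposition has width 3, which upper-bounds the treewidth. For the lower bound, the 4 vertices {b, e, g, h} are pairwise adjacent, and any tree decomposition puts a clique entirely inside one bag — forcing width ≥ 3. The upper and lower bounds meet at 3, so that is the treewidth.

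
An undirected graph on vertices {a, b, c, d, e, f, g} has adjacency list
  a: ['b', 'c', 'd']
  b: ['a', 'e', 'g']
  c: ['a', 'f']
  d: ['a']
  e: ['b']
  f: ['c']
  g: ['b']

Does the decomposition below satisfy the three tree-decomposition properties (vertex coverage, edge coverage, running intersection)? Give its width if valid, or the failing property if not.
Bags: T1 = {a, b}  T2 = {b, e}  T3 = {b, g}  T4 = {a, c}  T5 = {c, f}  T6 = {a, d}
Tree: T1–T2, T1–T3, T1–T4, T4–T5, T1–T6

Yes; width 1.

Checking the three conditions: (i) the bags cover all of {a, b, c, d, e, f, g}; (ii) for each edge, some bag contains both endpoints; (iii) the bags containing any fixed vertex form a subtree. All hold, so the decomposition is valid with width 2 − 1 = 1.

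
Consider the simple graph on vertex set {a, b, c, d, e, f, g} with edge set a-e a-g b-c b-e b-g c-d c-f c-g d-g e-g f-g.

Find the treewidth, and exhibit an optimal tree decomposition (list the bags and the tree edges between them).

Every bag has size at most 3, so the width is 3 − 1 = 2 and tw(G) ≤ 2. For the lower bound, the 3 vertices {a, e, g} are pairwise adjacent, and any tree decomposition puts a clique entirely inside one bag — forcing width ≥ 2. Hence tw(G) = 2 exactly.

Treewidth 2.
Bags: B1 = {b, c, g}  B2 = {b, e, g}  B3 = {a, e, g}  B4 = {c, f, g}  B5 = {c, d, g}
Tree: B1–B2, B2–B3, B1–B4, B1–B5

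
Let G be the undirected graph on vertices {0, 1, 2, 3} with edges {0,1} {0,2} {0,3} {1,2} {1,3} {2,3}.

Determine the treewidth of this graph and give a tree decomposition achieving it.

With just one bag of size 4, the width is 4 − 1 = 3, so tw(G) ≤ 3. Conversely, {0, 1, 2, 3} is a clique of size 4, and the vertices of any clique must share a bag in every tree decomposition; so some bag has ≥ 4 vertices and tw(G) ≥ 3. The upper and lower bounds meet at 3, so that is the treewidth.

Treewidth 3.
Bags: B1 = {0, 1, 2, 3}
Tree: (single bag)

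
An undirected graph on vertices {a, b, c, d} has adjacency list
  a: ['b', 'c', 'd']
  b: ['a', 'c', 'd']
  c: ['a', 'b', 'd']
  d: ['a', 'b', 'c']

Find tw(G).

A width-3 tree decomposition is:
Bags: B1 = {a, b, c, d}
Tree: (single bag)
A single bag containing all 4 vertices is trivially a valid decomposition of width 3. For the lower bound, the 4 vertices {a, b, c, d} are pairwise adjacent, and any tree decomposition puts a clique entirely inside one bag — forcing width ≥ 3. Hence tw(G) = 3 exactly.

3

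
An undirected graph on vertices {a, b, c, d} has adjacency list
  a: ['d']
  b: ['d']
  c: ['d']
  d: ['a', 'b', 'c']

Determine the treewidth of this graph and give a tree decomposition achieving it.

Treewidth 1.
One such decomposition:
Bags: B1 = {b, d}  B2 = {a, d}  B3 = {c, d}
Tree: B1–B2, B1–B3

Every bag has size at most 2, so the width is 2 − 1 = 1 and tw(G) ≤ 1. Since G has at least one edge (e.g. d–b), it is not an edgeless graph, so tw(G) ≥ 1. Combining the bounds, tw(G) = 1.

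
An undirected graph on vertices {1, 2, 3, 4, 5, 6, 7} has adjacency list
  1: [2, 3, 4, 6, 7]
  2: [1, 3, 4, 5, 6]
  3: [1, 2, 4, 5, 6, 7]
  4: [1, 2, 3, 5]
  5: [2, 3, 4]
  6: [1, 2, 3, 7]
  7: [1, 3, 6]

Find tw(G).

A width-3 tree decomposition is:
Bags: B1 = {1, 2, 3, 6}  B2 = {1, 2, 3, 4}  B3 = {1, 3, 6, 7}  B4 = {2, 3, 4, 5}
Tree: B1–B2, B1–B3, B2–B4
Each bag holds 4 vertices, so the decomposition has width 3, which upper-bounds the treewidth. On the other hand G contains the 4-clique {1, 2, 3, 4}. A clique must lie in a single bag of any decomposition, so no decomposition can have width below 3. Combining the bounds, tw(G) = 3.

3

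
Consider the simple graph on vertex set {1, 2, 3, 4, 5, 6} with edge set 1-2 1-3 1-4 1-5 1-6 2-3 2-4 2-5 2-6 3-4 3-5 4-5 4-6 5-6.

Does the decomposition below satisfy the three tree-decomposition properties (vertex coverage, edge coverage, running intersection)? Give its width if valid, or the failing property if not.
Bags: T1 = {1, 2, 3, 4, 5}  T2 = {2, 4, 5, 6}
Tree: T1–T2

No — edge (1,6) lies in no bag.

A tree decomposition must satisfy three properties: every vertex lies in some bag; for every edge, both endpoints lie together in some bag; and for every vertex, the bags containing it form a connected subtree. Here edge (1,6) lies in no bag, so the decomposition is invalid.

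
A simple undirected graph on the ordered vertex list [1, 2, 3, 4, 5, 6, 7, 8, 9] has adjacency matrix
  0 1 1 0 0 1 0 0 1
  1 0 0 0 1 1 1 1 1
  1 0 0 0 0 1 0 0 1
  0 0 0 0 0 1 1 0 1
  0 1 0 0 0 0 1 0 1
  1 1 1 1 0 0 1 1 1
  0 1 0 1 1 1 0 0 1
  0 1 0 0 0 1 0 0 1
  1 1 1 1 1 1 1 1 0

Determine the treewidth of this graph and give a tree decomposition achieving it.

Each bag holds 4 vertices, so the decomposition has width 3, which upper-bounds the treewidth. Conversely, {2, 5, 7, 9} is a clique of size 4, and the vertices of any clique must share a bag in every tree decomposition; so some bag has ≥ 4 vertices and tw(G) ≥ 3. Combining the bounds, tw(G) = 3.

Treewidth 3.
One optimal decomposition is:
Bags: B1 = {1, 2, 6, 9}  B2 = {2, 6, 7, 9}  B3 = {1, 3, 6, 9}  B4 = {4, 6, 7, 9}  B5 = {2, 5, 7, 9}  B6 = {2, 6, 8, 9}
Tree: B1–B2, B1–B3, B2–B4, B2–B5, B1–B6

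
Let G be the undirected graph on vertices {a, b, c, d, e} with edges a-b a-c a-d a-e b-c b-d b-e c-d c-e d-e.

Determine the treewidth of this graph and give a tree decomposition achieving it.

A single bag containing all 5 vertices is trivially a valid decomposition of width 4. On the other hand G contains the 5-clique {a, b, c, d, e}. A clique must lie in a single bag of any decomposition, so no decomposition can have width below 4. Hence tw(G) = 4 exactly.

Treewidth 4.
One optimal decomposition is:
Bags: B1 = {a, b, c, d, e}
Tree: (single bag)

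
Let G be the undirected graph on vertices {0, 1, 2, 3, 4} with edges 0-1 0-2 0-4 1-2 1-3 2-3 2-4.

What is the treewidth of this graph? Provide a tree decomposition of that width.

Treewidth 2.
Bags: B1 = {1, 2, 3}  B2 = {0, 1, 2}  B3 = {0, 2, 4}
Tree: B1–B2, B2–B3

The largest bag has 3 vertices, giving width 2; this decomposition certifies tw(G) ≤ 2. Conversely, {0, 1, 2} is a clique of size 3, and the vertices of any clique must share a bag in every tree decomposition; so some bag has ≥ 3 vertices and tw(G) ≥ 2. Combining the bounds, tw(G) = 2.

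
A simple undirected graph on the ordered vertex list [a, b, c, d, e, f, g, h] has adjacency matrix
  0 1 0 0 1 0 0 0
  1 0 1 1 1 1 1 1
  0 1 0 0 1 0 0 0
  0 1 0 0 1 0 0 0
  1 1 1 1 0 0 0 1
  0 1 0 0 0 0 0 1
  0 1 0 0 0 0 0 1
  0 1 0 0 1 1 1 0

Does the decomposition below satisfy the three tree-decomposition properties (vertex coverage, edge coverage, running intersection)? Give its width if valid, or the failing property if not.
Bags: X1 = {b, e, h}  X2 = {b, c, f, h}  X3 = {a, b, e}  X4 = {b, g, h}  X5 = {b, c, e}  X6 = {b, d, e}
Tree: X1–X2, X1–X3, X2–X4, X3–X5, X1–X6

No — bags containing vertex c are not connected in the tree.

A tree decomposition must satisfy three properties: every vertex lies in some bag; for every edge, both endpoints lie together in some bag; and for every vertex, the bags containing it form a connected subtree. Here bags containing vertex c are not connected in the tree, so the decomposition is invalid.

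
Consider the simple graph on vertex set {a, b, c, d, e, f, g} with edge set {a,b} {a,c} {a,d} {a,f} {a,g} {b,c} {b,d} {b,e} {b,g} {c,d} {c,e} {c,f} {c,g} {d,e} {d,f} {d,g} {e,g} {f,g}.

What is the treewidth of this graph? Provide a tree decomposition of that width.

Treewidth 4.
One such decomposition:
Bags: B1 = {b, c, d, e, g}  B2 = {a, b, c, d, g}  B3 = {a, c, d, f, g}
Tree: B1–B2, B2–B3

The largest bag has 5 vertices, giving width 4; this decomposition certifies tw(G) ≤ 4. On the other hand G contains the 5-clique {b, c, d, e, g}. A clique must lie in a single bag of any decomposition, so no decomposition can have width below 4. Combining the bounds, tw(G) = 4.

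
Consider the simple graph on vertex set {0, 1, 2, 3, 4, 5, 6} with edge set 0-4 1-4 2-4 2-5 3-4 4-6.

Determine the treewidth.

1

A width-1 tree decomposition is:
Bags: B1 = {0, 4}  B2 = {3, 4}  B3 = {1, 4}  B4 = {4, 6}  B5 = {2, 4}  B6 = {2, 5}
Tree: B1–B2, B1–B3, B1–B4, B4–B5, B5–B6
Every bag has size at most 2, so the width is 2 − 1 = 1 and tw(G) ≤ 1. Any graph with an edge has treewidth ≥ 1, and G has the edge 0–4. The upper and lower bounds meet at 1, so that is the treewidth.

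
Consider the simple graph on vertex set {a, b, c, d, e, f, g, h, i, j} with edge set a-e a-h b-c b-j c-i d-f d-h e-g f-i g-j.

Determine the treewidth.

2

A width-2 tree decomposition is:
Bags: B1 = {d, f, i}  B2 = {d, h, i}  B3 = {a, h, i}  B4 = {a, e, i}  B5 = {e, g, i}  B6 = {g, i, j}  B7 = {b, i, j}  B8 = {b, c, i}
Tree: B1–B2, B2–B3, B3–B4, B4–B5, B5–B6, B6–B7, B7–B8
The largest bag has 3 vertices, giving width 2; this decomposition certifies tw(G) ≤ 2. The edges i–f–d–h–a–e–g–j–b–c–i form a cycle, so G is not a tree and its treewidth is at least 2. Hence tw(G) = 2 exactly.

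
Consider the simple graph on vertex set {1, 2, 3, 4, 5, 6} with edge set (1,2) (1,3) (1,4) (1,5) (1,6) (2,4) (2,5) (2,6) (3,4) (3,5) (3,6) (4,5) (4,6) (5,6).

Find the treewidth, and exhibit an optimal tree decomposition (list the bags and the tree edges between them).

Every bag has size at most 5, so the width is 5 − 1 = 4 and tw(G) ≤ 4. For the lower bound, the 5 vertices {1, 2, 4, 5, 6} are pairwise adjacent, and any tree decomposition puts a clique entirely inside one bag — forcing width ≥ 4. Hence tw(G) = 4 exactly.

Treewidth 4.
Bags: B1 = {1, 3, 4, 5, 6}  B2 = {1, 2, 4, 5, 6}
Tree: B1–B2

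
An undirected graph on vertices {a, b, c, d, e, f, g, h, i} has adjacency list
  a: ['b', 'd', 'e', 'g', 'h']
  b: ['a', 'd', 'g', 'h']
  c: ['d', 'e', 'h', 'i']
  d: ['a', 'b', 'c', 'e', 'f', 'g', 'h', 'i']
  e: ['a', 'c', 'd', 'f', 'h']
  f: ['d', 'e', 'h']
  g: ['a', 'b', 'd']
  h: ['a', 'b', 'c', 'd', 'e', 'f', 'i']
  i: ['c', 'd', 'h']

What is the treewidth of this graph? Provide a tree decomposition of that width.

Treewidth 3.
One such decomposition:
Bags: B1 = {a, d, e, h}  B2 = {a, b, d, h}  B3 = {a, b, d, g}  B4 = {c, d, e, h}  B5 = {c, d, h, i}  B6 = {d, e, f, h}
Tree: B1–B2, B2–B3, B1–B4, B4–B5, B1–B6

The largest bag has 4 vertices, giving width 3; this decomposition certifies tw(G) ≤ 3. Conversely, {a, b, d, g} is a clique of size 4, and the vertices of any clique must share a bag in every tree decomposition; so some bag has ≥ 4 vertices and tw(G) ≥ 3. Combining the bounds, tw(G) = 3.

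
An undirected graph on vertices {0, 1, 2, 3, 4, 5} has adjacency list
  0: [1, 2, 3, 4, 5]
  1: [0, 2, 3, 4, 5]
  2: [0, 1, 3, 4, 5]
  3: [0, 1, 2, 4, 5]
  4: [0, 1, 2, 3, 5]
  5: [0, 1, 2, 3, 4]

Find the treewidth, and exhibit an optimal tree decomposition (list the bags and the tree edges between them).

A single bag containing all 6 vertices is trivially a valid decomposition of width 5. Conversely, {0, 1, 2, 3, 4, 5} is a clique of size 6, and the vertices of any clique must share a bag in every tree decomposition; so some bag has ≥ 6 vertices and tw(G) ≥ 5. The upper and lower bounds meet at 5, so that is the treewidth.

Treewidth 5.
One such decomposition:
Bags: B1 = {0, 1, 2, 3, 4, 5}
Tree: (single bag)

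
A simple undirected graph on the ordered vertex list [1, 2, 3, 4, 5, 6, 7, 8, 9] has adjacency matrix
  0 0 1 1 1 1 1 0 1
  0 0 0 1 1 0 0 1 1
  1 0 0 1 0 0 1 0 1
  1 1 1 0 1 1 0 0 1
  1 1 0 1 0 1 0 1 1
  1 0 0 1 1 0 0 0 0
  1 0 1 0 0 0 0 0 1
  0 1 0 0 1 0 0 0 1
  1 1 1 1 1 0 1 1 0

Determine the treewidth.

A width-3 tree decomposition is:
Bags: B1 = {1, 4, 5, 9}  B2 = {2, 4, 5, 9}  B3 = {1, 3, 4, 9}  B4 = {2, 5, 8, 9}  B5 = {1, 4, 5, 6}  B6 = {1, 3, 7, 9}
Tree: B1–B2, B1–B3, B2–B4, B1–B5, B3–B6
Every bag has size at most 4, so the width is 4 − 1 = 3 and tw(G) ≤ 3. Conversely, {2, 5, 8, 9} is a clique of size 4, and the vertices of any clique must share a bag in every tree decomposition; so some bag has ≥ 4 vertices and tw(G) ≥ 3. Hence tw(G) = 3 exactly.

3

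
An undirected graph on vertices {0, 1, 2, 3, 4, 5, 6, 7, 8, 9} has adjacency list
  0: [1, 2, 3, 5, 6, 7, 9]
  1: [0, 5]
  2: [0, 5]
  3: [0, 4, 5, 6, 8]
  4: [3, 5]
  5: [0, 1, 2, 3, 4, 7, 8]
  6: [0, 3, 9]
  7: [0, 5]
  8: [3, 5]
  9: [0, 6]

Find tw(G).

A width-2 tree decomposition is:
Bags: B1 = {0, 3, 6}  B2 = {0, 3, 5}  B3 = {0, 2, 5}  B4 = {0, 6, 9}  B5 = {3, 5, 8}  B6 = {3, 4, 5}  B7 = {0, 5, 7}  B8 = {0, 1, 5}
Tree: B1–B2, B2–B3, B1–B4, B2–B5, B5–B6, B2–B7, B2–B8
The largest bag has 3 vertices, giving width 2; this decomposition certifies tw(G) ≤ 2. On the other hand G contains the 3-clique {0, 6, 9}. A clique must lie in a single bag of any decomposition, so no decomposition can have width below 2. Combining the bounds, tw(G) = 2.

2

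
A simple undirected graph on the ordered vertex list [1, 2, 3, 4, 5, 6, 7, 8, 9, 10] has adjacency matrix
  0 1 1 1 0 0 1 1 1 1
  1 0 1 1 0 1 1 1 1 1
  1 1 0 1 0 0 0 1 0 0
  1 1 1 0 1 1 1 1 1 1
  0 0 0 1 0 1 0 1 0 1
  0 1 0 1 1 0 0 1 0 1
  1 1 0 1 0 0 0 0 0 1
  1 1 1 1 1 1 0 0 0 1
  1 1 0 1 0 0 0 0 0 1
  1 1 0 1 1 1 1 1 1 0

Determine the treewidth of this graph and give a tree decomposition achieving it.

Treewidth 4.
One optimal decomposition is:
Bags: B1 = {2, 4, 6, 8, 10}  B2 = {1, 2, 4, 8, 10}  B3 = {4, 5, 6, 8, 10}  B4 = {1, 2, 4, 9, 10}  B5 = {1, 2, 4, 7, 10}  B6 = {1, 2, 3, 4, 8}
Tree: B1–B2, B1–B3, B2–B4, B4–B5, B2–B6

Every bag has size at most 5, so the width is 5 − 1 = 4 and tw(G) ≤ 4. On the other hand G contains the 5-clique {1, 2, 4, 8, 10}. A clique must lie in a single bag of any decomposition, so no decomposition can have width below 4. The upper and lower bounds meet at 4, so that is the treewidth.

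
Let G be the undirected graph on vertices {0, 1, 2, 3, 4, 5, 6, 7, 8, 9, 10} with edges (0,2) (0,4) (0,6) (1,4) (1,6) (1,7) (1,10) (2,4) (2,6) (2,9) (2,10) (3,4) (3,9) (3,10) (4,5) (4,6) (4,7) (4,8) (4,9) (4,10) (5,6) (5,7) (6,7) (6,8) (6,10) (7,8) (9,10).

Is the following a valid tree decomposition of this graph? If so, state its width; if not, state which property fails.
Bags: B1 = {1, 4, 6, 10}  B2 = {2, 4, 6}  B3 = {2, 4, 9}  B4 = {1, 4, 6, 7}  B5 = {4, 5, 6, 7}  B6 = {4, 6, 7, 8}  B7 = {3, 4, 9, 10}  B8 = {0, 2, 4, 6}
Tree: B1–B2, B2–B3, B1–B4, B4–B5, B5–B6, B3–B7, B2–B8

A tree decomposition must satisfy three properties: every vertex lies in some bag; for every edge, both endpoints lie together in some bag; and for every vertex, the bags containing it form a connected subtree. Here edge (10,2) lies in no bag, so the decomposition is invalid.

No — edge (10,2) lies in no bag.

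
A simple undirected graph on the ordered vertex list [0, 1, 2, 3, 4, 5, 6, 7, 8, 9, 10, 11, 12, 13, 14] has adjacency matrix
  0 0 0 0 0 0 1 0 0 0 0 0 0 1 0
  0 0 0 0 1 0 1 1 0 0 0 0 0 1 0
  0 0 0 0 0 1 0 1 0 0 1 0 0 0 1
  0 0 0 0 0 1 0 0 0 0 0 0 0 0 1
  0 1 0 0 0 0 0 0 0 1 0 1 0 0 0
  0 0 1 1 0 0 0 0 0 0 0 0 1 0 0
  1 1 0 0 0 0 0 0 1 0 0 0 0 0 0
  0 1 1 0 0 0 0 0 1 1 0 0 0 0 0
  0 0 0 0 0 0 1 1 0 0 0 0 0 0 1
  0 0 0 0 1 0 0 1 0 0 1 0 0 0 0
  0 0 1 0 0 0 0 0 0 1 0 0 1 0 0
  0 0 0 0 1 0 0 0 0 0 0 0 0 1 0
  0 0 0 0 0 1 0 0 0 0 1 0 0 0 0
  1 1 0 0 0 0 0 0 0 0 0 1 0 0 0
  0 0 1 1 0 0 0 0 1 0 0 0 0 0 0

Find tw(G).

3

A width-3 tree decomposition is:
Bags: B1 = {3, 5, 10, 12}  B2 = {2, 3, 5, 10}  B3 = {2, 3, 10, 14}  B4 = {2, 9, 10, 14}  B5 = {2, 7, 9, 14}  B6 = {7, 8, 9, 14}  B7 = {4, 7, 8, 9}  B8 = {1, 4, 7, 8}  B9 = {1, 4, 6, 8}  B10 = {1, 4, 6, 11}  B11 = {1, 6, 11, 13}  B12 = {0, 6, 11, 13}
Tree: B1–B2, B2–B3, B3–B4, B4–B5, B5–B6, B6–B7, B7–B8, B8–B9, B9–B10, B10–B11, B11–B12
Every bag has size at most 4, so the width is 4 − 1 = 3 and tw(G) ≤ 3. For the lower bound: the 4 vertex sets {3,5,12}, {10}, {2}, {7,8,9,14} are disjoint, each induces a connected subgraph, and every pair is joined by at least one edge of G. Contracting each set to a single vertex therefore yields K_{4} as a minor, and since treewidth is minor-monotone, tw(G) ≥ tw(K_{4}) = 3. Hence tw(G) = 3 exactly.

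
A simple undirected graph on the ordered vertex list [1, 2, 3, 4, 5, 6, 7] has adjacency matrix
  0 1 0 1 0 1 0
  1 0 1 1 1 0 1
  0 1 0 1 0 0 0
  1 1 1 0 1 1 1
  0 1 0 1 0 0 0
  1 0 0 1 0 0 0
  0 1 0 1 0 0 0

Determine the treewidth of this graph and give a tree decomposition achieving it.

The largest bag has 3 vertices, giving width 2; this decomposition certifies tw(G) ≤ 2. Conversely, {1, 2, 4} is a clique of size 3, and the vertices of any clique must share a bag in every tree decomposition; so some bag has ≥ 3 vertices and tw(G) ≥ 2. Hence tw(G) = 2 exactly.

Treewidth 2.
One such decomposition:
Bags: B1 = {1, 4, 6}  B2 = {1, 2, 4}  B3 = {2, 4, 5}  B4 = {2, 4, 7}  B5 = {2, 3, 4}
Tree: B1–B2, B2–B3, B3–B4, B4–B5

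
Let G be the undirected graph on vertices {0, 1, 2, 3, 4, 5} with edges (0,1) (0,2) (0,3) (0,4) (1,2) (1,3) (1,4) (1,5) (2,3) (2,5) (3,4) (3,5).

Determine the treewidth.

A width-3 tree decomposition is:
Bags: B1 = {0, 1, 2, 3}  B2 = {0, 1, 3, 4}  B3 = {1, 2, 3, 5}
Tree: B1–B2, B1–B3
The largest bag has 4 vertices, giving width 3; this decomposition certifies tw(G) ≤ 3. On the other hand G contains the 4-clique {0, 1, 2, 3}. A clique must lie in a single bag of any decomposition, so no decomposition can have width below 3. Therefore the treewidth is 3.

3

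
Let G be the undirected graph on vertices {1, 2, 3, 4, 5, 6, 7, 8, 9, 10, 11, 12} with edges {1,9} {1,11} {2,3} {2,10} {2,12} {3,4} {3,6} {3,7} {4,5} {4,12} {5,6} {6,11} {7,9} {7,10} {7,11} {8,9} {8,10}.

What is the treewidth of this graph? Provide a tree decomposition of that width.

Treewidth 3.
One such decomposition:
Bags: B1 = {2, 4, 5, 12}  B2 = {2, 3, 4, 5}  B3 = {2, 3, 5, 6}  B4 = {2, 3, 6, 10}  B5 = {3, 6, 7, 10}  B6 = {6, 7, 10, 11}  B7 = {7, 8, 10, 11}  B8 = {7, 8, 9, 11}  B9 = {1, 8, 9, 11}
Tree: B1–B2, B2–B3, B3–B4, B4–B5, B5–B6, B6–B7, B7–B8, B8–B9

The largest bag has 4 vertices, giving width 3; this decomposition certifies tw(G) ≤ 3. For the lower bound: the 4 vertex sets {4,5,12}, {2}, {3}, {6,7,10,11} are disjoint, each induces a connected subgraph, and every pair is joined by at least one edge of G. Contracting each set to a single vertex therefore yields K_{4} as a minor, and since treewidth is minor-monotone, tw(G) ≥ tw(K_{4}) = 3. Therefore the treewidth is 3.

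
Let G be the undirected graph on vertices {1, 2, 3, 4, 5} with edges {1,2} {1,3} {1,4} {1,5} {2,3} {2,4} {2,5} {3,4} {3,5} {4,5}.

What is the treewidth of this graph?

A width-4 tree decomposition is:
Bags: B1 = {1, 2, 3, 4, 5}
Tree: (single bag)
With just one bag of size 5, the width is 5 − 1 = 4, so tw(G) ≤ 4. On the other hand G contains the 5-clique {1, 2, 3, 4, 5}. A clique must lie in a single bag of any decomposition, so no decomposition can have width below 4. Therefore the treewidth is 4.

4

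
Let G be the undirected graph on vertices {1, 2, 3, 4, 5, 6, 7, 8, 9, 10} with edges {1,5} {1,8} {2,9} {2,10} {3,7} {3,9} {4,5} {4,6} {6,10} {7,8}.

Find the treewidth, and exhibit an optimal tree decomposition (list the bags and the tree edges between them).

Every bag has size at most 3, so the width is 3 − 1 = 2 and tw(G) ≤ 2. Since 6–10–2–9–3–7–8–1–5–4–6 is a cycle in G, G is not acyclic. Forests are exactly the graphs of treewidth ≤ 1, so tw(G) ≥ 2. The upper and lower bounds meet at 2, so that is the treewidth.

Treewidth 2.
One such decomposition:
Bags: B1 = {2, 6, 10}  B2 = {2, 6, 9}  B3 = {3, 6, 9}  B4 = {3, 6, 7}  B5 = {6, 7, 8}  B6 = {1, 6, 8}  B7 = {1, 5, 6}  B8 = {4, 5, 6}
Tree: B1–B2, B2–B3, B3–B4, B4–B5, B5–B6, B6–B7, B7–B8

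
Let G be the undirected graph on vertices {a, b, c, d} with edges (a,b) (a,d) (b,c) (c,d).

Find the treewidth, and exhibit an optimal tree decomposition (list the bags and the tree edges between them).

The largest bag has 3 vertices, giving width 2; this decomposition certifies tw(G) ≤ 2. The edges c–b–a–d–c form a cycle, so G is not a tree and its treewidth is at least 2. Combining the bounds, tw(G) = 2.

Treewidth 2.
Bags: B1 = {a, b, c}  B2 = {a, c, d}
Tree: B1–B2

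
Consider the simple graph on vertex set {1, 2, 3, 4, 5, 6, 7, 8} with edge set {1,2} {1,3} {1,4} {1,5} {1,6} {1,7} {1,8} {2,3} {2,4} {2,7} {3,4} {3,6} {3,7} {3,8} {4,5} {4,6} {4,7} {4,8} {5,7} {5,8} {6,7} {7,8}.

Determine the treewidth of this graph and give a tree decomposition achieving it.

Treewidth 4.
Bags: B1 = {1, 3, 4, 7, 8}  B2 = {1, 4, 5, 7, 8}  B3 = {1, 2, 3, 4, 7}  B4 = {1, 3, 4, 6, 7}
Tree: B1–B2, B1–B3, B1–B4

The largest bag has 5 vertices, giving width 4; this decomposition certifies tw(G) ≤ 4. On the other hand G contains the 5-clique {1, 3, 4, 7, 8}. A clique must lie in a single bag of any decomposition, so no decomposition can have width below 4. Combining the bounds, tw(G) = 4.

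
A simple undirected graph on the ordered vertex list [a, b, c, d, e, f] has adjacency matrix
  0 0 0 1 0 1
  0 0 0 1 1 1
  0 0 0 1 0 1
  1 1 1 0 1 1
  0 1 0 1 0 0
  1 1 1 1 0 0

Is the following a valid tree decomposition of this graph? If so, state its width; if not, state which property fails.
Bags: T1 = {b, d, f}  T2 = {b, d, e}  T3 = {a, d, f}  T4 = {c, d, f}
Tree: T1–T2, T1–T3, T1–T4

Yes; width 2.

Every vertex of G appears in some bag (union = {a, b, c, d, e, f}); every edge is covered by a bag; and for each vertex v the set of bags containing v is connected in the bag tree. The decomposition is therefore valid. The largest bag has 3 vertices, so the width is 2.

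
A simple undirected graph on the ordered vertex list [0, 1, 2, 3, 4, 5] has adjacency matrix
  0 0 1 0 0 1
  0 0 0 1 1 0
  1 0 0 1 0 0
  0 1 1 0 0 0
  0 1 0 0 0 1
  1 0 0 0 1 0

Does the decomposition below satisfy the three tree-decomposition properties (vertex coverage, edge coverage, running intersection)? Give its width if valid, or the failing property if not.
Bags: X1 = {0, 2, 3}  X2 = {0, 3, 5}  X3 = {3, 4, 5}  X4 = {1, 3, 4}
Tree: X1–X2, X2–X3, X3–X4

Yes; width 2.

Every vertex of G appears in some bag (union = {0, 1, 2, 3, 4, 5}); every edge is covered by a bag; and for each vertex v the set of bags containing v is connected in the bag tree. The decomposition is therefore valid. The largest bag has 3 vertices, so the width is 2.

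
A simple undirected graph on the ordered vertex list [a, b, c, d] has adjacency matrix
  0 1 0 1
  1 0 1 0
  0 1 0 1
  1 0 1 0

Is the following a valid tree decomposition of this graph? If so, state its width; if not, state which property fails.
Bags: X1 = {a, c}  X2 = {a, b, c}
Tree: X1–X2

A tree decomposition must satisfy three properties: every vertex lies in some bag; for every edge, both endpoints lie together in some bag; and for every vertex, the bags containing it form a connected subtree. Here vertex d appears in no bag, so the decomposition is invalid.

No — vertex d appears in no bag.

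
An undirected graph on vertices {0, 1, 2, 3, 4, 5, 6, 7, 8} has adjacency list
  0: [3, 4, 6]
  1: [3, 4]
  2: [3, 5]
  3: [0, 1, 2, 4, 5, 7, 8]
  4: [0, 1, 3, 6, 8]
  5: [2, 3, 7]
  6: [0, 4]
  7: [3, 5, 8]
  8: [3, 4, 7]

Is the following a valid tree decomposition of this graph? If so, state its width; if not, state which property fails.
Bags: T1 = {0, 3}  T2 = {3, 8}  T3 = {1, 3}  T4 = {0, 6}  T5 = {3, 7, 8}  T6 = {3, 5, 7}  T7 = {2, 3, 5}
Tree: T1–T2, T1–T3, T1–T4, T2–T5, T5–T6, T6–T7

A tree decomposition must satisfy three properties: every vertex lies in some bag; for every edge, both endpoints lie together in some bag; and for every vertex, the bags containing it form a connected subtree. Here vertex 4 appears in no bag, so the decomposition is invalid.

No — vertex 4 appears in no bag.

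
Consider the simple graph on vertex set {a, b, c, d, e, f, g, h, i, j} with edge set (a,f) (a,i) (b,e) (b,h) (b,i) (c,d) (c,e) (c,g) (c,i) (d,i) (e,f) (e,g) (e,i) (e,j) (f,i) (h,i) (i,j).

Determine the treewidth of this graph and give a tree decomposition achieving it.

Treewidth 2.
One such decomposition:
Bags: B1 = {c, e, i}  B2 = {b, e, i}  B3 = {e, f, i}  B4 = {a, f, i}  B5 = {c, e, g}  B6 = {e, i, j}  B7 = {b, h, i}  B8 = {c, d, i}
Tree: B1–B2, B2–B3, B3–B4, B1–B5, B2–B6, B2–B7, B1–B8

The largest bag has 3 vertices, giving width 2; this decomposition certifies tw(G) ≤ 2. On the other hand G contains the 3-clique {c, e, g}. A clique must lie in a single bag of any decomposition, so no decomposition can have width below 2. The upper and lower bounds meet at 2, so that is the treewidth.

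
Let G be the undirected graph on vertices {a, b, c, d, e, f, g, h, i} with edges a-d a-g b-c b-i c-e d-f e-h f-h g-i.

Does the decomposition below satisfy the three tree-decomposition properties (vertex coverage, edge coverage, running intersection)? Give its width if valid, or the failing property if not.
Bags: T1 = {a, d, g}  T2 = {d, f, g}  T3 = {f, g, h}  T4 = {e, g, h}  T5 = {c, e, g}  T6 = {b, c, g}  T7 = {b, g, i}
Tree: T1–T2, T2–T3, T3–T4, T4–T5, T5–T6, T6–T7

Yes; width 2.

Every vertex of G appears in some bag (union = {a, b, c, d, e, f, g, h, i}); every edge is covered by a bag; and for each vertex v the set of bags containing v is connected in the bag tree. The decomposition is therefore valid. The largest bag has 3 vertices, so the width is 2.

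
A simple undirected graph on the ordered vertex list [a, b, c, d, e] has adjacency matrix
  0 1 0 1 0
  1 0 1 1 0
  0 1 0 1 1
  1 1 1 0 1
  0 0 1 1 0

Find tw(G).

2

A width-2 tree decomposition is:
Bags: B1 = {a, b, d}  B2 = {b, c, d}  B3 = {c, d, e}
Tree: B1–B2, B2–B3
The largest bag has 3 vertices, giving width 2; this decomposition certifies tw(G) ≤ 2. On the other hand G contains the 3-clique {c, d, e}. A clique must lie in a single bag of any decomposition, so no decomposition can have width below 2. Therefore the treewidth is 2.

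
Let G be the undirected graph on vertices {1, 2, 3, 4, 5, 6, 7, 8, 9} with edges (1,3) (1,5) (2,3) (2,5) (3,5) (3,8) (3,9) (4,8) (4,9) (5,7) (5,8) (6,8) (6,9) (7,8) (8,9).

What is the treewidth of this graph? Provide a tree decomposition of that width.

Every bag has size at most 3, so the width is 3 − 1 = 2 and tw(G) ≤ 2. For the lower bound, the 3 vertices {3, 8, 9} are pairwise adjacent, and any tree decomposition puts a clique entirely inside one bag — forcing width ≥ 2. Therefore the treewidth is 2.

Treewidth 2.
Bags: B1 = {3, 8, 9}  B2 = {3, 5, 8}  B3 = {5, 7, 8}  B4 = {4, 8, 9}  B5 = {2, 3, 5}  B6 = {1, 3, 5}  B7 = {6, 8, 9}
Tree: B1–B2, B2–B3, B1–B4, B2–B5, B5–B6, B1–B7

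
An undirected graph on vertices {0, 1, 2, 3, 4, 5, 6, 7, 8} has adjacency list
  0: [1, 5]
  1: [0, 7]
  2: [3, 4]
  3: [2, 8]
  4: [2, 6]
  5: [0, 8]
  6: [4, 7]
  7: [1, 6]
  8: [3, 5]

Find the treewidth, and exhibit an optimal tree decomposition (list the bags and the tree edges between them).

Treewidth 2.
Bags: B1 = {4, 6, 7}  B2 = {1, 4, 7}  B3 = {0, 1, 4}  B4 = {0, 4, 5}  B5 = {4, 5, 8}  B6 = {3, 4, 8}  B7 = {2, 3, 4}
Tree: B1–B2, B2–B3, B3–B4, B4–B5, B5–B6, B6–B7

Each bag holds 3 vertices, so the decomposition has width 2, which upper-bounds the treewidth. Since 4–6–7–1–0–5–8–3–2–4 is a cycle in G, G is not acyclic. Forests are exactly the graphs of treewidth ≤ 1, so tw(G) ≥ 2. Hence tw(G) = 2 exactly.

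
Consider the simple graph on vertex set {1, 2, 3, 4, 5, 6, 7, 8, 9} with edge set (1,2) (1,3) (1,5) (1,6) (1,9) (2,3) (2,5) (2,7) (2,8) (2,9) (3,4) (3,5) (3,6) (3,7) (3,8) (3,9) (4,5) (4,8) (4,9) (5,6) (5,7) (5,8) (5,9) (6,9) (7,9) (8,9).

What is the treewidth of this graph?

A width-4 tree decomposition is:
Bags: B1 = {2, 3, 5, 7, 9}  B2 = {1, 2, 3, 5, 9}  B3 = {2, 3, 5, 8, 9}  B4 = {1, 3, 5, 6, 9}  B5 = {3, 4, 5, 8, 9}
Tree: B1–B2, B2–B3, B2–B4, B3–B5
Each bag holds 5 vertices, so the decomposition has width 4, which upper-bounds the treewidth. For the lower bound, the 5 vertices {2, 3, 5, 8, 9} are pairwise adjacent, and any tree decomposition puts a clique entirely inside one bag — forcing width ≥ 4. Therefore the treewidth is 4.

4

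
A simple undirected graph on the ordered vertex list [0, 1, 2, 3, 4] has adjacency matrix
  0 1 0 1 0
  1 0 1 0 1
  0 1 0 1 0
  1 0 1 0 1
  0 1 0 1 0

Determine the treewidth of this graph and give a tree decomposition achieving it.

Every bag has size at most 3, so the width is 3 − 1 = 2 and tw(G) ≤ 2. The edges 0–3–2–1–0 form a cycle, so G is not a tree and its treewidth is at least 2. Hence tw(G) = 2 exactly.

Treewidth 2.
Bags: B1 = {0, 1, 3}  B2 = {1, 2, 3}  B3 = {1, 3, 4}
Tree: B1–B2, B2–B3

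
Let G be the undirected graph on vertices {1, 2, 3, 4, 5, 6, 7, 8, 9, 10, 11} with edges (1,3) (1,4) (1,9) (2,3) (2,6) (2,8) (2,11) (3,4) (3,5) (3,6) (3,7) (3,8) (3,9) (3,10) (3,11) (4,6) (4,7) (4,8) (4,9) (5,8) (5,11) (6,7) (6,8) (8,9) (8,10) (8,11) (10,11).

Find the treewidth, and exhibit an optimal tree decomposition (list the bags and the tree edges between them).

The largest bag has 4 vertices, giving width 3; this decomposition certifies tw(G) ≤ 3. On the other hand G contains the 4-clique {3, 4, 8, 9}. A clique must lie in a single bag of any decomposition, so no decomposition can have width below 3. Combining the bounds, tw(G) = 3.

Treewidth 3.
One optimal decomposition is:
Bags: B1 = {2, 3, 8, 11}  B2 = {3, 8, 10, 11}  B3 = {2, 3, 6, 8}  B4 = {3, 4, 6, 8}  B5 = {3, 5, 8, 11}  B6 = {3, 4, 8, 9}  B7 = {1, 3, 4, 9}  B8 = {3, 4, 6, 7}
Tree: B1–B2, B1–B3, B3–B4, B2–B5, B4–B6, B6–B7, B4–B8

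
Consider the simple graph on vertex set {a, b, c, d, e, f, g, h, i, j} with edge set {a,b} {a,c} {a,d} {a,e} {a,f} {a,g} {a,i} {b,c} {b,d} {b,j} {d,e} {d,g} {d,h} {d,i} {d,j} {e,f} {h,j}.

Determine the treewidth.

2

A width-2 tree decomposition is:
Bags: B1 = {a, b, d}  B2 = {a, d, e}  B3 = {a, d, g}  B4 = {a, d, i}  B5 = {a, e, f}  B6 = {a, b, c}  B7 = {b, d, j}  B8 = {d, h, j}
Tree: B1–B2, B2–B3, B2–B4, B2–B5, B1–B6, B1–B7, B7–B8
Every bag has size at most 3, so the width is 3 − 1 = 2 and tw(G) ≤ 2. On the other hand G contains the 3-clique {d, h, j}. A clique must lie in a single bag of any decomposition, so no decomposition can have width below 2. The upper and lower bounds meet at 2, so that is the treewidth.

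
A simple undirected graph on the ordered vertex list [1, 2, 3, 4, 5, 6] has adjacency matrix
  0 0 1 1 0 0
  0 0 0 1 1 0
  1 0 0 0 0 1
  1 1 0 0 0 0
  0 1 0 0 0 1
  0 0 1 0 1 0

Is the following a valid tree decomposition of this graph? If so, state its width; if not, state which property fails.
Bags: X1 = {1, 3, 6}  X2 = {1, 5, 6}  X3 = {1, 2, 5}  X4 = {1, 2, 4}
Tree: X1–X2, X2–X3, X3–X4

Checking the three conditions: (i) the bags cover all of {1, 2, 3, 4, 5, 6}; (ii) for each edge, some bag contains both endpoints; (iii) the bags containing any fixed vertex form a subtree. All hold, so the decomposition is valid with width 3 − 1 = 2.

Yes; width 2.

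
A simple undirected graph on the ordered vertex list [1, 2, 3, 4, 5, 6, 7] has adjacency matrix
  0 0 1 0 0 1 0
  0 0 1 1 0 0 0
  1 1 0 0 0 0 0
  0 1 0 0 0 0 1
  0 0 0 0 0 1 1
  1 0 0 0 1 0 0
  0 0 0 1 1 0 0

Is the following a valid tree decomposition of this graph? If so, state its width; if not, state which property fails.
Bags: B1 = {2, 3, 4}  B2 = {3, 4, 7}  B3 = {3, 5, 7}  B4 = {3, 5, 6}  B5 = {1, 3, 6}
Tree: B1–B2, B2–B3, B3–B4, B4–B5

Vertex coverage: the bags together contain {1, 2, 3, 4, 5, 6, 7}, the full vertex set. Edge coverage: each edge of G has both endpoints in at least one bag. Running intersection: for every vertex, the bags containing it form a connected subtree. All three properties hold, so this is a valid tree decomposition of width max|bag| − 1 = 2, and hence tw(G) ≤ 2.

Yes; width 2.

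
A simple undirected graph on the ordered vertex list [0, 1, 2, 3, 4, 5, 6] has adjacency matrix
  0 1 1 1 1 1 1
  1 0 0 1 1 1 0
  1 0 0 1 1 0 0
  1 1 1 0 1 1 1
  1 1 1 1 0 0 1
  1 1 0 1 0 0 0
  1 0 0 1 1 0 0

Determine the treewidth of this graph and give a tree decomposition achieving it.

Every bag has size at most 4, so the width is 4 − 1 = 3 and tw(G) ≤ 3. On the other hand G contains the 4-clique {0, 1, 3, 4}. A clique must lie in a single bag of any decomposition, so no decomposition can have width below 3. Combining the bounds, tw(G) = 3.

Treewidth 3.
Bags: B1 = {0, 1, 3, 4}  B2 = {0, 2, 3, 4}  B3 = {0, 3, 4, 6}  B4 = {0, 1, 3, 5}
Tree: B1–B2, B1–B3, B1–B4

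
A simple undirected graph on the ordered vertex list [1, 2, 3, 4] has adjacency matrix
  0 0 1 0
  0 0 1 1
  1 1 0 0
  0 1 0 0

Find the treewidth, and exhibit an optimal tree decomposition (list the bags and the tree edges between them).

Each bag holds 2 vertices, so the decomposition has width 1, which upper-bounds the treewidth. Any graph with an edge has treewidth ≥ 1, and G has the edge 4–2. Therefore the treewidth is 1.

Treewidth 1.
Bags: B1 = {2, 4}  B2 = {2, 3}  B3 = {1, 3}
Tree: B1–B2, B2–B3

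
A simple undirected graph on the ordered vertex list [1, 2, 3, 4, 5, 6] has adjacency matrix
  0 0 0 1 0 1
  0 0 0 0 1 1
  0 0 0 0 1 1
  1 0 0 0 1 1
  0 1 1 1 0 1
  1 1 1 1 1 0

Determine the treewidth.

2

A width-2 tree decomposition is:
Bags: B1 = {2, 5, 6}  B2 = {4, 5, 6}  B3 = {1, 4, 6}  B4 = {3, 5, 6}
Tree: B1–B2, B2–B3, B2–B4
Each bag holds 3 vertices, so the decomposition has width 2, which upper-bounds the treewidth. On the other hand G contains the 3-clique {1, 4, 6}. A clique must lie in a single bag of any decomposition, so no decomposition can have width below 2. Therefore the treewidth is 2.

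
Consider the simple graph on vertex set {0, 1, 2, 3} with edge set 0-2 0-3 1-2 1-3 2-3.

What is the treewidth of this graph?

2

A width-2 tree decomposition is:
Bags: B1 = {1, 2, 3}  B2 = {0, 2, 3}
Tree: B1–B2
The largest bag has 3 vertices, giving width 2; this decomposition certifies tw(G) ≤ 2. On the other hand G contains the 3-clique {0, 2, 3}. A clique must lie in a single bag of any decomposition, so no decomposition can have width below 2. Therefore the treewidth is 2.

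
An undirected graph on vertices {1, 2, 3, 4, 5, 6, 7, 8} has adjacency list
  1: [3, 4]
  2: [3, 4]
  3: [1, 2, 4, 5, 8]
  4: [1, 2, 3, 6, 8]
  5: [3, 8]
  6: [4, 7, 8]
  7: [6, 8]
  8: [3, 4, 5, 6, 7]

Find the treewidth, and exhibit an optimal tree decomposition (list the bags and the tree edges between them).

Treewidth 2.
Bags: B1 = {3, 4, 8}  B2 = {3, 5, 8}  B3 = {1, 3, 4}  B4 = {4, 6, 8}  B5 = {6, 7, 8}  B6 = {2, 3, 4}
Tree: B1–B2, B1–B3, B1–B4, B4–B5, B3–B6

The largest bag has 3 vertices, giving width 2; this decomposition certifies tw(G) ≤ 2. For the lower bound, the 3 vertices {3, 4, 8} are pairwise adjacent, and any tree decomposition puts a clique entirely inside one bag — forcing width ≥ 2. Therefore the treewidth is 2.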